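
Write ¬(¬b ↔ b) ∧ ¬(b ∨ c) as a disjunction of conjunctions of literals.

¬b ∧ ¬c

¬(¬b ↔ b) ∧ ¬(b ∨ c)
≡ ¬((¬b → b) ∧ (b → ¬b)) ∧ ¬(b ∨ c)   — eliminate ↔
≡ ¬((¬¬b ∨ b) ∧ (b → ¬b)) ∧ ¬(b ∨ c)   — eliminate →
≡ ¬((¬¬b ∨ b) ∧ (¬b ∨ ¬b)) ∧ ¬(b ∨ c)   — eliminate →
≡ (¬(¬¬b ∨ b) ∨ ¬(¬b ∨ ¬b)) ∧ ¬(b ∨ c)   — De Morgan
≡ ((¬¬¬b ∧ ¬b) ∨ ¬(¬b ∨ ¬b)) ∧ ¬(b ∨ c)   — De Morgan
≡ ((¬b ∧ ¬b) ∨ ¬(¬b ∨ ¬b)) ∧ ¬(b ∨ c)   — double negation
≡ ((¬b ∧ ¬b) ∨ (¬¬b ∧ ¬¬b)) ∧ ¬(b ∨ c)   — De Morgan
≡ ((¬b ∧ ¬b) ∨ (b ∧ ¬¬b)) ∧ ¬(b ∨ c)   — double negation
≡ ((¬b ∧ ¬b) ∨ (b ∧ b)) ∧ ¬(b ∨ c)   — double negation
≡ ((¬b ∧ ¬b) ∨ (b ∧ b)) ∧ ¬b ∧ ¬c   — De Morgan
≡ (¬b ∧ ¬b ∧ ¬b ∧ ¬c) ∨ (b ∧ b ∧ ¬b ∧ ¬c)   — distribute ∧ over ∨
≡ ¬b ∧ ¬c   — simplify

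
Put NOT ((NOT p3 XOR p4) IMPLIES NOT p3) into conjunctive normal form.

NOT ((NOT p3 XOR p4) IMPLIES NOT p3)
= NOT (NOT (NOT p3 XOR p4) OR NOT p3)
= NOT (NOT ((NOT p3 OR p4) AND NOT (NOT p3 AND p4)) OR NOT p3)
= NOT NOT ((NOT p3 OR p4) AND NOT (NOT p3 AND p4)) AND NOT NOT p3
= (NOT p3 OR p4) AND NOT (NOT p3 AND p4) AND NOT NOT p3
= (NOT p3 OR p4) AND (NOT NOT p3 OR NOT p4) AND NOT NOT p3
= (NOT p3 OR p4) AND (p3 OR NOT p4) AND NOT NOT p3
= (NOT p3 OR p4) AND (p3 OR NOT p4) AND p3
= (NOT p3 OR p4) AND p3

(NOT p3 OR p4) AND p3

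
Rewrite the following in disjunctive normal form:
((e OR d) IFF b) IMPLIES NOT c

(e AND NOT b) OR (d AND NOT b) OR (b AND NOT e AND NOT d) OR NOT c

((e OR d) IFF b) IMPLIES NOT c
⇔ NOT ((e OR d) IFF b) OR NOT c   — eliminate IMPLIES
⇔ NOT (((e OR d) IMPLIES b) AND (b IMPLIES (e OR d))) OR NOT c   — eliminate IFF
⇔ NOT ((NOT (e OR d) OR b) AND (b IMPLIES (e OR d))) OR NOT c   — eliminate IMPLIES
⇔ NOT ((NOT (e OR d) OR b) AND (NOT b OR e OR d)) OR NOT c   — eliminate IMPLIES
⇔ NOT (NOT (e OR d) OR b) OR NOT (NOT b OR e OR d) OR NOT c   — De Morgan
⇔ (NOT NOT (e OR d) AND NOT b) OR NOT (NOT b OR e OR d) OR NOT c   — De Morgan
⇔ ((e OR d) AND NOT b) OR NOT (NOT b OR e OR d) OR NOT c   — double negation
⇔ ((e OR d) AND NOT b) OR (NOT NOT b AND NOT e AND NOT d) OR NOT c   — De Morgan
⇔ ((e OR d) AND NOT b) OR (b AND NOT e AND NOT d) OR NOT c   — double negation
⇔ (e AND NOT b) OR (d AND NOT b) OR (b AND NOT e AND NOT d) OR NOT c   — distribute AND over OR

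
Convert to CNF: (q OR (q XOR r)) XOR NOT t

(q OR r OR NOT t) AND (NOT q OR t) AND (NOT r OR q OR t)

(q OR (q XOR r)) XOR NOT t
≡ (q OR (q XOR r) OR NOT t) AND NOT ((q OR (q XOR r)) AND NOT t)   [expand XOR]
≡ (q OR ((q OR r) AND NOT (q AND r)) OR NOT t) AND NOT ((q OR (q XOR r)) AND NOT t)   [expand XOR]
≡ (q OR ((q OR r) AND NOT (q AND r)) OR NOT t) AND NOT ((q OR ((q OR r) AND NOT (q AND r))) AND NOT t)   [expand XOR]
≡ (q OR ((q OR r) AND (NOT q OR NOT r)) OR NOT t) AND NOT ((q OR ((q OR r) AND NOT (q AND r))) AND NOT t)   [De Morgan]
≡ (q OR ((q OR r) AND (NOT q OR NOT r)) OR NOT t) AND (NOT (q OR ((q OR r) AND NOT (q AND r))) OR NOT NOT t)   [De Morgan]
≡ (q OR ((q OR r) AND (NOT q OR NOT r)) OR NOT t) AND ((NOT q AND NOT ((q OR r) AND NOT (q AND r))) OR NOT NOT t)   [De Morgan]
≡ (q OR ((q OR r) AND (NOT q OR NOT r)) OR NOT t) AND ((NOT q AND (NOT (q OR r) OR NOT NOT (q AND r))) OR NOT NOT t)   [De Morgan]
≡ (q OR ((q OR r) AND (NOT q OR NOT r)) OR NOT t) AND ((NOT q AND ((NOT q AND NOT r) OR NOT NOT (q AND r))) OR NOT NOT t)   [De Morgan]
≡ (q OR ((q OR r) AND (NOT q OR NOT r)) OR NOT t) AND ((NOT q AND ((NOT q AND NOT r) OR (q AND r))) OR NOT NOT t)   [double negation]
≡ (q OR ((q OR r) AND (NOT q OR NOT r)) OR NOT t) AND ((NOT q AND ((NOT q AND NOT r) OR (q AND r))) OR t)   [double negation]
≡ (q OR q OR r OR NOT t) AND (q OR NOT q OR NOT r OR NOT t) AND (NOT q OR t) AND (NOT q OR q OR t) AND (NOT q OR r OR t) AND (NOT r OR q OR t) AND (NOT r OR r OR t)   [distribute OR over AND]
≡ (q OR r OR NOT t) AND (NOT q OR t) AND (NOT r OR q OR t)   [simplify]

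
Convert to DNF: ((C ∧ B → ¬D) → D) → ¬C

((C ∧ B → ¬D) → D) → ¬C
= ¬((C ∧ B → ¬D) → D) ∨ ¬C
= ¬(¬(C ∧ B → ¬D) ∨ D) ∨ ¬C
= ¬(¬(¬(C ∧ B) ∨ ¬D) ∨ D) ∨ ¬C
= ¬¬(¬(C ∧ B) ∨ ¬D) ∧ ¬D ∨ ¬C
= (¬(C ∧ B) ∨ ¬D) ∧ ¬D ∨ ¬C
= (¬C ∨ ¬B ∨ ¬D) ∧ ¬D ∨ ¬C
= ¬C ∧ ¬D ∨ ¬B ∧ ¬D ∨ ¬D ∧ ¬D ∨ ¬C
= ¬D ∨ ¬C

¬D ∨ ¬C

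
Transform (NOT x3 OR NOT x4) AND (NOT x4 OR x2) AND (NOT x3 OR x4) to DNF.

(NOT x3 OR NOT x4) AND (NOT x4 OR x2) AND (NOT x3 OR x4)
≡ (NOT x3 AND NOT x4 AND NOT x3) OR (NOT x3 AND NOT x4 AND x4) OR (NOT x3 AND x2 AND NOT x3) OR (NOT x3 AND x2 AND x4) OR (NOT x4 AND NOT x4 AND NOT x3) OR (NOT x4 AND NOT x4 AND x4) OR (NOT x4 AND x2 AND NOT x3) OR (NOT x4 AND x2 AND x4)   — distribute AND over OR
≡ (NOT x3 AND NOT x4) OR (NOT x3 AND x2)   — simplify

(NOT x3 AND NOT x4) OR (NOT x3 AND x2)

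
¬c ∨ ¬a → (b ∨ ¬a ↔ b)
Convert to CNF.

¬c ∨ ¬a → (b ∨ ¬a ↔ b)
⇔ ¬(¬c ∨ ¬a) ∨ (b ∨ ¬a ↔ b)   — eliminate →
⇔ ¬(¬c ∨ ¬a) ∨ (b ∨ ¬a → b) ∧ (b → b ∨ ¬a)   — eliminate ↔
⇔ ¬(¬c ∨ ¬a) ∨ (¬(b ∨ ¬a) ∨ b) ∧ (b → b ∨ ¬a)   — eliminate →
⇔ ¬(¬c ∨ ¬a) ∨ (¬(b ∨ ¬a) ∨ b) ∧ (¬b ∨ b ∨ ¬a)   — eliminate →
⇔ ¬¬c ∧ ¬¬a ∨ (¬(b ∨ ¬a) ∨ b) ∧ (¬b ∨ b ∨ ¬a)   — De Morgan
⇔ c ∧ ¬¬a ∨ (¬(b ∨ ¬a) ∨ b) ∧ (¬b ∨ b ∨ ¬a)   — double negation
⇔ c ∧ a ∨ (¬(b ∨ ¬a) ∨ b) ∧ (¬b ∨ b ∨ ¬a)   — double negation
⇔ c ∧ a ∨ (¬b ∧ ¬¬a ∨ b) ∧ (¬b ∨ b ∨ ¬a)   — De Morgan
⇔ c ∧ a ∨ (¬b ∧ a ∨ b) ∧ (¬b ∨ b ∨ ¬a)   — double negation
⇔ (c ∨ ¬b ∨ b) ∧ (c ∨ a ∨ b) ∧ (c ∨ ¬b ∨ b ∨ ¬a) ∧ (a ∨ ¬b ∨ b) ∧ (a ∨ a ∨ b) ∧ (a ∨ ¬b ∨ b ∨ ¬a)   — distribute ∨ over ∧
⇔ a ∨ b   — simplify

a ∨ b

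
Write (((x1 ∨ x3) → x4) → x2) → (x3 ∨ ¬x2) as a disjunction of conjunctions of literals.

x3 ∨ ¬x2

(((x1 ∨ x3) → x4) → x2) → (x3 ∨ ¬x2)
≡ ¬(((x1 ∨ x3) → x4) → x2) ∨ x3 ∨ ¬x2   [eliminate →]
≡ ¬(¬((x1 ∨ x3) → x4) ∨ x2) ∨ x3 ∨ ¬x2   [eliminate →]
≡ ¬(¬(¬(x1 ∨ x3) ∨ x4) ∨ x2) ∨ x3 ∨ ¬x2   [eliminate →]
≡ (¬¬(¬(x1 ∨ x3) ∨ x4) ∧ ¬x2) ∨ x3 ∨ ¬x2   [De Morgan]
≡ ((¬(x1 ∨ x3) ∨ x4) ∧ ¬x2) ∨ x3 ∨ ¬x2   [double negation]
≡ (((¬x1 ∧ ¬x3) ∨ x4) ∧ ¬x2) ∨ x3 ∨ ¬x2   [De Morgan]
≡ (¬x1 ∧ ¬x3 ∧ ¬x2) ∨ (x4 ∧ ¬x2) ∨ x3 ∨ ¬x2   [distribute ∧ over ∨]
≡ x3 ∨ ¬x2   [simplify]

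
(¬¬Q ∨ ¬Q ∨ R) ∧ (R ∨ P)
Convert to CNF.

(¬¬Q ∨ ¬Q ∨ R) ∧ (R ∨ P)
= (Q ∨ ¬Q ∨ R) ∧ (R ∨ P)
= R ∨ P

R ∨ P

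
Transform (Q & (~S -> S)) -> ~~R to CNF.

~Q | ~S | R

(Q & (~S -> S)) -> ~~R
= ~(Q & (~S -> S)) | ~~R
= ~(Q & (~~S | S)) | ~~R
= ~Q | ~(~~S | S) | ~~R
= ~Q | (~~~S & ~S) | ~~R
= ~Q | (~S & ~S) | ~~R
= ~Q | (~S & ~S) | R
= (~Q | ~S | R) & (~Q | ~S | R)
= ~Q | ~S | R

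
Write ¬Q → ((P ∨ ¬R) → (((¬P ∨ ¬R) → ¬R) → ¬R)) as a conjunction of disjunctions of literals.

Q ∨ ¬P ∨ ¬R

¬Q → ((P ∨ ¬R) → (((¬P ∨ ¬R) → ¬R) → ¬R))
≡ ¬¬Q ∨ ((P ∨ ¬R) → (((¬P ∨ ¬R) → ¬R) → ¬R))   [eliminate →]
≡ ¬¬Q ∨ ¬(P ∨ ¬R) ∨ (((¬P ∨ ¬R) → ¬R) → ¬R)   [eliminate →]
≡ ¬¬Q ∨ ¬(P ∨ ¬R) ∨ ¬((¬P ∨ ¬R) → ¬R) ∨ ¬R   [eliminate →]
≡ ¬¬Q ∨ ¬(P ∨ ¬R) ∨ ¬(¬(¬P ∨ ¬R) ∨ ¬R) ∨ ¬R   [eliminate →]
≡ Q ∨ ¬(P ∨ ¬R) ∨ ¬(¬(¬P ∨ ¬R) ∨ ¬R) ∨ ¬R   [double negation]
≡ Q ∨ (¬P ∧ ¬¬R) ∨ ¬(¬(¬P ∨ ¬R) ∨ ¬R) ∨ ¬R   [De Morgan]
≡ Q ∨ (¬P ∧ R) ∨ ¬(¬(¬P ∨ ¬R) ∨ ¬R) ∨ ¬R   [double negation]
≡ Q ∨ (¬P ∧ R) ∨ (¬¬(¬P ∨ ¬R) ∧ ¬¬R) ∨ ¬R   [De Morgan]
≡ Q ∨ (¬P ∧ R) ∨ ((¬P ∨ ¬R) ∧ ¬¬R) ∨ ¬R   [double negation]
≡ Q ∨ (¬P ∧ R) ∨ ((¬P ∨ ¬R) ∧ R) ∨ ¬R   [double negation]
≡ (Q ∨ ¬P ∨ ¬P ∨ ¬R ∨ ¬R) ∧ (Q ∨ ¬P ∨ R ∨ ¬R) ∧ (Q ∨ R ∨ ¬P ∨ ¬R ∨ ¬R) ∧ (Q ∨ R ∨ R ∨ ¬R)   [distribute ∨ over ∧]
≡ Q ∨ ¬P ∨ ¬R   [simplify]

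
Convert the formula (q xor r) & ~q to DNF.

~q & r

(q xor r) & ~q
≡ ((q & ~r) | (~q & r)) & ~q   [expand xor]
≡ (q & ~r & ~q) | (~q & r & ~q)   [distribute & over |]
≡ ~q & r   [simplify]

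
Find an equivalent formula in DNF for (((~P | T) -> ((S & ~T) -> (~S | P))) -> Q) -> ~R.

(~S & ~Q) | (T & ~Q) | (P & ~Q) | ~R

(((~P | T) -> ((S & ~T) -> (~S | P))) -> Q) -> ~R
= ~(((~P | T) -> ((S & ~T) -> (~S | P))) -> Q) | ~R
= ~(~((~P | T) -> ((S & ~T) -> (~S | P))) | Q) | ~R
= ~(~(~(~P | T) | ((S & ~T) -> (~S | P))) | Q) | ~R
= ~(~(~(~P | T) | ~(S & ~T) | ~S | P) | Q) | ~R
= (~~(~(~P | T) | ~(S & ~T) | ~S | P) & ~Q) | ~R
= ((~(~P | T) | ~(S & ~T) | ~S | P) & ~Q) | ~R
= (((~~P & ~T) | ~(S & ~T) | ~S | P) & ~Q) | ~R
= (((P & ~T) | ~(S & ~T) | ~S | P) & ~Q) | ~R
= (((P & ~T) | ~S | ~~T | ~S | P) & ~Q) | ~R
= (((P & ~T) | ~S | T | ~S | P) & ~Q) | ~R
= (P & ~T & ~Q) | (~S & ~Q) | (T & ~Q) | (~S & ~Q) | (P & ~Q) | ~R
= (~S & ~Q) | (T & ~Q) | (P & ~Q) | ~R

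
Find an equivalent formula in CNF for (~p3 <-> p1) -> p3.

(~p3 <-> p1) -> p3
≡ ~(~p3 <-> p1) | p3   [eliminate ->]
≡ ~((~p3 -> p1) & (p1 -> ~p3)) | p3   [eliminate <->]
≡ ~((~~p3 | p1) & (p1 -> ~p3)) | p3   [eliminate ->]
≡ ~((~~p3 | p1) & (~p1 | ~p3)) | p3   [eliminate ->]
≡ ~(~~p3 | p1) | ~(~p1 | ~p3) | p3   [De Morgan]
≡ (~~~p3 & ~p1) | ~(~p1 | ~p3) | p3   [De Morgan]
≡ (~p3 & ~p1) | ~(~p1 | ~p3) | p3   [double negation]
≡ (~p3 & ~p1) | (~~p1 & ~~p3) | p3   [De Morgan]
≡ (~p3 & ~p1) | (p1 & ~~p3) | p3   [double negation]
≡ (~p3 & ~p1) | (p1 & p3) | p3   [double negation]
≡ (~p3 | p1 | p3) & (~p3 | p3 | p3) & (~p1 | p1 | p3) & (~p1 | p3 | p3)   [distribute | over &]
≡ ~p1 | p3   [simplify]

~p1 | p3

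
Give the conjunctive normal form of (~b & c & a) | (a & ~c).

(~b & c & a) | (a & ~c)
≡ (~b | a) & (~b | ~c) & (c | a) & (c | ~c) & (a | a) & (a | ~c)   [distribute | over &]
≡ (~b | ~c) & a   [simplify]

(~b | ~c) & a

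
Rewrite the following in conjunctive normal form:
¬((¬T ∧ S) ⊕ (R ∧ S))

¬((¬T ∧ S) ⊕ (R ∧ S))
≡ ¬(((¬T ∧ S) ∨ (R ∧ S)) ∧ ¬(¬T ∧ S ∧ R ∧ S))   [expand ⊕]
≡ ¬((¬T ∧ S) ∨ (R ∧ S)) ∨ ¬¬(¬T ∧ S ∧ R ∧ S)   [De Morgan]
≡ (¬(¬T ∧ S) ∧ ¬(R ∧ S)) ∨ ¬¬(¬T ∧ S ∧ R ∧ S)   [De Morgan]
≡ ((¬¬T ∨ ¬S) ∧ ¬(R ∧ S)) ∨ ¬¬(¬T ∧ S ∧ R ∧ S)   [De Morgan]
≡ ((T ∨ ¬S) ∧ ¬(R ∧ S)) ∨ ¬¬(¬T ∧ S ∧ R ∧ S)   [double negation]
≡ ((T ∨ ¬S) ∧ (¬R ∨ ¬S)) ∨ ¬¬(¬T ∧ S ∧ R ∧ S)   [De Morgan]
≡ ((T ∨ ¬S) ∧ (¬R ∨ ¬S)) ∨ (¬T ∧ S ∧ R ∧ S)   [double negation]
≡ (T ∨ ¬S ∨ ¬T) ∧ (T ∨ ¬S ∨ S) ∧ (T ∨ ¬S ∨ R) ∧ (T ∨ ¬S ∨ S) ∧ (¬R ∨ ¬S ∨ ¬T) ∧ (¬R ∨ ¬S ∨ S) ∧ (¬R ∨ ¬S ∨ R) ∧ (¬R ∨ ¬S ∨ S)   [distribute ∨ over ∧]
≡ (T ∨ ¬S ∨ R) ∧ (¬R ∨ ¬S ∨ ¬T)   [simplify]

(T ∨ ¬S ∨ R) ∧ (¬R ∨ ¬S ∨ ¬T)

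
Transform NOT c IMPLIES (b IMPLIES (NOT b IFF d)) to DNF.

c OR NOT b OR (b AND NOT d)

NOT c IMPLIES (b IMPLIES (NOT b IFF d))
≡ NOT NOT c OR (b IMPLIES (NOT b IFF d))   [eliminate IMPLIES]
≡ NOT NOT c OR NOT b OR (NOT b IFF d)   [eliminate IMPLIES]
≡ NOT NOT c OR NOT b OR ((NOT b IMPLIES d) AND (d IMPLIES NOT b))   [eliminate IFF]
≡ NOT NOT c OR NOT b OR ((NOT NOT b OR d) AND (d IMPLIES NOT b))   [eliminate IMPLIES]
≡ NOT NOT c OR NOT b OR ((NOT NOT b OR d) AND (NOT d OR NOT b))   [eliminate IMPLIES]
≡ c OR NOT b OR ((NOT NOT b OR d) AND (NOT d OR NOT b))   [double negation]
≡ c OR NOT b OR ((b OR d) AND (NOT d OR NOT b))   [double negation]
≡ c OR NOT b OR (b AND NOT d) OR (b AND NOT b) OR (d AND NOT d) OR (d AND NOT b)   [distribute AND over OR]
≡ c OR NOT b OR (b AND NOT d)   [simplify]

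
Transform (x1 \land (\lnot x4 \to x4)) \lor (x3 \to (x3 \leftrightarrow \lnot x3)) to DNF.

(x1 \land x4) \lor \lnot x3

(x1 \land (\lnot x4 \to x4)) \lor (x3 \to (x3 \leftrightarrow \lnot x3))
= (x1 \land (\lnot \lnot x4 \lor x4)) \lor (x3 \to (x3 \leftrightarrow \lnot x3))   [eliminate \to]
= (x1 \land (\lnot \lnot x4 \lor x4)) \lor \lnot x3 \lor (x3 \leftrightarrow \lnot x3)   [eliminate \to]
= (x1 \land (\lnot \lnot x4 \lor x4)) \lor \lnot x3 \lor ((x3 \to \lnot x3) \land (\lnot x3 \to x3))   [eliminate \leftrightarrow]
= (x1 \land (\lnot \lnot x4 \lor x4)) \lor \lnot x3 \lor ((\lnot x3 \lor \lnot x3) \land (\lnot x3 \to x3))   [eliminate \to]
= (x1 \land (\lnot \lnot x4 \lor x4)) \lor \lnot x3 \lor ((\lnot x3 \lor \lnot x3) \land (\lnot \lnot x3 \lor x3))   [eliminate \to]
= (x1 \land (x4 \lor x4)) \lor \lnot x3 \lor ((\lnot x3 \lor \lnot x3) \land (\lnot \lnot x3 \lor x3))   [double negation]
= (x1 \land (x4 \lor x4)) \lor \lnot x3 \lor ((\lnot x3 \lor \lnot x3) \land (x3 \lor x3))   [double negation]
= (x1 \land x4) \lor (x1 \land x4) \lor \lnot x3 \lor (\lnot x3 \land x3) \lor (\lnot x3 \land x3) \lor (\lnot x3 \land x3) \lor (\lnot x3 \land x3)   [distribute \land over \lor]
= (x1 \land x4) \lor \lnot x3   [simplify]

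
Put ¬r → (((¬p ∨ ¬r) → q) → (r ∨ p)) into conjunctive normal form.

r ∨ ¬q ∨ p

¬r → (((¬p ∨ ¬r) → q) → (r ∨ p))
≡ ¬¬r ∨ (((¬p ∨ ¬r) → q) → (r ∨ p))   — eliminate →
≡ ¬¬r ∨ ¬((¬p ∨ ¬r) → q) ∨ r ∨ p   — eliminate →
≡ ¬¬r ∨ ¬(¬(¬p ∨ ¬r) ∨ q) ∨ r ∨ p   — eliminate →
≡ r ∨ ¬(¬(¬p ∨ ¬r) ∨ q) ∨ r ∨ p   — double negation
≡ r ∨ (¬¬(¬p ∨ ¬r) ∧ ¬q) ∨ r ∨ p   — De Morgan
≡ r ∨ ((¬p ∨ ¬r) ∧ ¬q) ∨ r ∨ p   — double negation
≡ (r ∨ ¬p ∨ ¬r ∨ r ∨ p) ∧ (r ∨ ¬q ∨ r ∨ p)   — distribute ∨ over ∧
≡ r ∨ ¬q ∨ p   — simplify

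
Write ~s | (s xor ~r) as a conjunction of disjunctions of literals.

~s | r

~s | (s xor ~r)
≡ ~s | ((s | ~r) & ~(s & ~r))   — expand xor
≡ ~s | ((s | ~r) & (~s | ~~r))   — De Morgan
≡ ~s | ((s | ~r) & (~s | r))   — double negation
≡ (~s | s | ~r) & (~s | ~s | r)   — distribute | over &
≡ ~s | r   — simplify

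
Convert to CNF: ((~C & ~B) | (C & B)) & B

((~C & ~B) | (C & B)) & B
≡ (~C | C) & (~C | B) & (~B | C) & (~B | B) & B   (distribute | over &)
≡ (~B | C) & B   (simplify)

(~B | C) & B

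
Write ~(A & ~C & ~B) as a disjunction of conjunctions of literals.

~A | C | B

~(A & ~C & ~B)
≡ ~A | ~~C | ~~B   [De Morgan]
≡ ~A | C | ~~B   [double negation]
≡ ~A | C | B   [double negation]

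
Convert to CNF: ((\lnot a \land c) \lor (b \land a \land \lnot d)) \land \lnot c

((\lnot a \land c) \lor (b \land a \land \lnot d)) \land \lnot c
⇔ (\lnot a \lor b) \land (\lnot a \lor a) \land (\lnot a \lor \lnot d) \land (c \lor b) \land (c \lor a) \land (c \lor \lnot d) \land \lnot c   — distribute \lor over \land
⇔ (\lnot a \lor b) \land (\lnot a \lor \lnot d) \land (c \lor b) \land (c \lor a) \land (c \lor \lnot d) \land \lnot c   — simplify

(\lnot a \lor b) \land (\lnot a \lor \lnot d) \land (c \lor b) \land (c \lor a) \land (c \lor \lnot d) \land \lnot c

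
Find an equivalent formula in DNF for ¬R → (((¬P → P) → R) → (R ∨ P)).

R ∨ P

¬R → (((¬P → P) → R) → (R ∨ P))
= ¬¬R ∨ (((¬P → P) → R) → (R ∨ P))   [eliminate →]
= ¬¬R ∨ ¬((¬P → P) → R) ∨ R ∨ P   [eliminate →]
= ¬¬R ∨ ¬(¬(¬P → P) ∨ R) ∨ R ∨ P   [eliminate →]
= ¬¬R ∨ ¬(¬(¬¬P ∨ P) ∨ R) ∨ R ∨ P   [eliminate →]
= R ∨ ¬(¬(¬¬P ∨ P) ∨ R) ∨ R ∨ P   [double negation]
= R ∨ (¬¬(¬¬P ∨ P) ∧ ¬R) ∨ R ∨ P   [De Morgan]
= R ∨ ((¬¬P ∨ P) ∧ ¬R) ∨ R ∨ P   [double negation]
= R ∨ ((P ∨ P) ∧ ¬R) ∨ R ∨ P   [double negation]
= R ∨ (P ∧ ¬R) ∨ (P ∧ ¬R) ∨ R ∨ P   [distribute ∧ over ∨]
= R ∨ P   [simplify]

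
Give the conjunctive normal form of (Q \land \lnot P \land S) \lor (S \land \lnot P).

\lnot P \land S

(Q \land \lnot P \land S) \lor (S \land \lnot P)
= (Q \lor S) \land (Q \lor \lnot P) \land (\lnot P \lor S) \land (\lnot P \lor \lnot P) \land (S \lor S) \land (S \lor \lnot P)   [distribute \lor over \land]
= \lnot P \land S   [simplify]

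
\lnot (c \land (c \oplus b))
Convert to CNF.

\lnot (c \land (c \oplus b))
≡ \lnot (c \land (c \lor b) \land \lnot (c \land b))   [expand \oplus]
≡ \lnot c \lor \lnot (c \lor b) \lor \lnot \lnot (c \land b)   [De Morgan]
≡ \lnot c \lor \lnot c \land \lnot b \lor \lnot \lnot (c \land b)   [De Morgan]
≡ \lnot c \lor \lnot c \land \lnot b \lor c \land b   [double negation]
≡ (\lnot c \lor \lnot c \lor c) \land (\lnot c \lor \lnot c \lor b) \land (\lnot c \lor \lnot b \lor c) \land (\lnot c \lor \lnot b \lor b)   [distribute \lor over \land]
≡ \lnot c \lor b   [simplify]

\lnot c \lor b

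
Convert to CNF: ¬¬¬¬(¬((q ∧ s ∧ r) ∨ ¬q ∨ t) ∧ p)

¬¬¬¬(¬((q ∧ s ∧ r) ∨ ¬q ∨ t) ∧ p)
⇔ ¬¬(¬((q ∧ s ∧ r) ∨ ¬q ∨ t) ∧ p)   (double negation)
⇔ ¬((q ∧ s ∧ r) ∨ ¬q ∨ t) ∧ p   (double negation)
⇔ ¬(q ∧ s ∧ r) ∧ ¬¬q ∧ ¬t ∧ p   (De Morgan)
⇔ (¬q ∨ ¬s ∨ ¬r) ∧ ¬¬q ∧ ¬t ∧ p   (De Morgan)
⇔ (¬q ∨ ¬s ∨ ¬r) ∧ q ∧ ¬t ∧ p   (double negation)

(¬q ∨ ¬s ∨ ¬r) ∧ q ∧ ¬t ∧ p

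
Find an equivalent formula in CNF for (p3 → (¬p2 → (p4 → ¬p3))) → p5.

(p3 ∨ p5) ∧ (¬p2 ∨ p5) ∧ (p4 ∨ p5)

(p3 → (¬p2 → (p4 → ¬p3))) → p5
= ¬(p3 → (¬p2 → (p4 → ¬p3))) ∨ p5   [eliminate →]
= ¬(¬p3 ∨ (¬p2 → (p4 → ¬p3))) ∨ p5   [eliminate →]
= ¬(¬p3 ∨ ¬¬p2 ∨ (p4 → ¬p3)) ∨ p5   [eliminate →]
= ¬(¬p3 ∨ ¬¬p2 ∨ ¬p4 ∨ ¬p3) ∨ p5   [eliminate →]
= (¬¬p3 ∧ ¬¬¬p2 ∧ ¬¬p4 ∧ ¬¬p3) ∨ p5   [De Morgan]
= (p3 ∧ ¬¬¬p2 ∧ ¬¬p4 ∧ ¬¬p3) ∨ p5   [double negation]
= (p3 ∧ ¬p2 ∧ ¬¬p4 ∧ ¬¬p3) ∨ p5   [double negation]
= (p3 ∧ ¬p2 ∧ p4 ∧ ¬¬p3) ∨ p5   [double negation]
= (p3 ∧ ¬p2 ∧ p4 ∧ p3) ∨ p5   [double negation]
= (p3 ∨ p5) ∧ (¬p2 ∨ p5) ∧ (p4 ∨ p5) ∧ (p3 ∨ p5)   [distribute ∨ over ∧]
= (p3 ∨ p5) ∧ (¬p2 ∨ p5) ∧ (p4 ∨ p5)   [simplify]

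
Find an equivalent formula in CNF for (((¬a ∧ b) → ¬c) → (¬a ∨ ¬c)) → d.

(((¬a ∧ b) → ¬c) → (¬a ∨ ¬c)) → d
⇔ ¬(((¬a ∧ b) → ¬c) → (¬a ∨ ¬c)) ∨ d   (eliminate →)
⇔ ¬(¬((¬a ∧ b) → ¬c) ∨ ¬a ∨ ¬c) ∨ d   (eliminate →)
⇔ ¬(¬(¬(¬a ∧ b) ∨ ¬c) ∨ ¬a ∨ ¬c) ∨ d   (eliminate →)
⇔ (¬¬(¬(¬a ∧ b) ∨ ¬c) ∧ ¬¬a ∧ ¬¬c) ∨ d   (De Morgan)
⇔ ((¬(¬a ∧ b) ∨ ¬c) ∧ ¬¬a ∧ ¬¬c) ∨ d   (double negation)
⇔ ((¬¬a ∨ ¬b ∨ ¬c) ∧ ¬¬a ∧ ¬¬c) ∨ d   (De Morgan)
⇔ ((a ∨ ¬b ∨ ¬c) ∧ ¬¬a ∧ ¬¬c) ∨ d   (double negation)
⇔ ((a ∨ ¬b ∨ ¬c) ∧ a ∧ ¬¬c) ∨ d   (double negation)
⇔ ((a ∨ ¬b ∨ ¬c) ∧ a ∧ c) ∨ d   (double negation)
⇔ (a ∨ ¬b ∨ ¬c ∨ d) ∧ (a ∨ d) ∧ (c ∨ d)   (distribute ∨ over ∧)
⇔ (a ∨ d) ∧ (c ∨ d)   (simplify)

(a ∨ d) ∧ (c ∨ d)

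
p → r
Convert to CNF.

p → r
≡ ¬p ∨ r   [eliminate →]

¬p ∨ r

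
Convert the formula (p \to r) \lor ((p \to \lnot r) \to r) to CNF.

(p \to r) \lor ((p \to \lnot r) \to r)
≡ \lnot p \lor r \lor ((p \to \lnot r) \to r)   [eliminate \to]
≡ \lnot p \lor r \lor \lnot (p \to \lnot r) \lor r   [eliminate \to]
≡ \lnot p \lor r \lor \lnot (\lnot p \lor \lnot r) \lor r   [eliminate \to]
≡ \lnot p \lor r \lor (\lnot \lnot p \land \lnot \lnot r) \lor r   [De Morgan]
≡ \lnot p \lor r \lor (p \land \lnot \lnot r) \lor r   [double negation]
≡ \lnot p \lor r \lor (p \land r) \lor r   [double negation]
≡ (\lnot p \lor r \lor p \lor r) \land (\lnot p \lor r \lor r \lor r)   [distribute \lor over \land]
≡ \lnot p \lor r   [simplify]

\lnot p \lor r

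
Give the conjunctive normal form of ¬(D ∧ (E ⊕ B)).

¬(D ∧ (E ⊕ B))
≡ ¬(D ∧ (E ∨ B) ∧ ¬(E ∧ B))   — expand ⊕
≡ ¬D ∨ ¬(E ∨ B) ∨ ¬¬(E ∧ B)   — De Morgan
≡ ¬D ∨ (¬E ∧ ¬B) ∨ ¬¬(E ∧ B)   — De Morgan
≡ ¬D ∨ (¬E ∧ ¬B) ∨ (E ∧ B)   — double negation
≡ (¬D ∨ ¬E ∨ E) ∧ (¬D ∨ ¬E ∨ B) ∧ (¬D ∨ ¬B ∨ E) ∧ (¬D ∨ ¬B ∨ B)   — distribute ∨ over ∧
≡ (¬D ∨ ¬E ∨ B) ∧ (¬D ∨ ¬B ∨ E)   — simplify

(¬D ∨ ¬E ∨ B) ∧ (¬D ∨ ¬B ∨ E)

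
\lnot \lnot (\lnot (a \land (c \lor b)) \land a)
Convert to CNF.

(\lnot a \lor \lnot c) \land (\lnot a \lor \lnot b) \land a

\lnot \lnot (\lnot (a \land (c \lor b)) \land a)
⇔ \lnot (a \land (c \lor b)) \land a   [double negation]
⇔ (\lnot a \lor \lnot (c \lor b)) \land a   [De Morgan]
⇔ (\lnot a \lor (\lnot c \land \lnot b)) \land a   [De Morgan]
⇔ (\lnot a \lor \lnot c) \land (\lnot a \lor \lnot b) \land a   [distribute \lor over \land]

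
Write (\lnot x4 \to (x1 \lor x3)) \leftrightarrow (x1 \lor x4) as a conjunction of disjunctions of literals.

(\lnot x4 \to (x1 \lor x3)) \leftrightarrow (x1 \lor x4)
≡ ((\lnot x4 \to (x1 \lor x3)) \to (x1 \lor x4)) \land ((x1 \lor x4) \to (\lnot x4 \to (x1 \lor x3)))   — eliminate \leftrightarrow
≡ (\lnot (\lnot x4 \to (x1 \lor x3)) \lor x1 \lor x4) \land ((x1 \lor x4) \to (\lnot x4 \to (x1 \lor x3)))   — eliminate \to
≡ (\lnot (\lnot \lnot x4 \lor x1 \lor x3) \lor x1 \lor x4) \land ((x1 \lor x4) \to (\lnot x4 \to (x1 \lor x3)))   — eliminate \to
≡ (\lnot (\lnot \lnot x4 \lor x1 \lor x3) \lor x1 \lor x4) \land (\lnot (x1 \lor x4) \lor (\lnot x4 \to (x1 \lor x3)))   — eliminate \to
≡ (\lnot (\lnot \lnot x4 \lor x1 \lor x3) \lor x1 \lor x4) \land (\lnot (x1 \lor x4) \lor \lnot \lnot x4 \lor x1 \lor x3)   — eliminate \to
≡ ((\lnot \lnot \lnot x4 \land \lnot x1 \land \lnot x3) \lor x1 \lor x4) \land (\lnot (x1 \lor x4) \lor \lnot \lnot x4 \lor x1 \lor x3)   — De Morgan
≡ ((\lnot x4 \land \lnot x1 \land \lnot x3) \lor x1 \lor x4) \land (\lnot (x1 \lor x4) \lor \lnot \lnot x4 \lor x1 \lor x3)   — double negation
≡ ((\lnot x4 \land \lnot x1 \land \lnot x3) \lor x1 \lor x4) \land ((\lnot x1 \land \lnot x4) \lor \lnot \lnot x4 \lor x1 \lor x3)   — De Morgan
≡ ((\lnot x4 \land \lnot x1 \land \lnot x3) \lor x1 \lor x4) \land ((\lnot x1 \land \lnot x4) \lor x4 \lor x1 \lor x3)   — double negation
≡ (\lnot x4 \lor x1 \lor x4) \land (\lnot x1 \lor x1 \lor x4) \land (\lnot x3 \lor x1 \lor x4) \land (\lnot x1 \lor x4 \lor x1 \lor x3) \land (\lnot x4 \lor x4 \lor x1 \lor x3)   — distribute \lor over \land
≡ \lnot x3 \lor x1 \lor x4   — simplify

\lnot x3 \lor x1 \lor x4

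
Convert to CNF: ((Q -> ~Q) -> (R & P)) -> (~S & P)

(~Q | ~S) & (~Q | P) & (~R | ~P | ~S)

((Q -> ~Q) -> (R & P)) -> (~S & P)
= ~((Q -> ~Q) -> (R & P)) | (~S & P)   (eliminate ->)
= ~(~(Q -> ~Q) | (R & P)) | (~S & P)   (eliminate ->)
= ~(~(~Q | ~Q) | (R & P)) | (~S & P)   (eliminate ->)
= (~~(~Q | ~Q) & ~(R & P)) | (~S & P)   (De Morgan)
= ((~Q | ~Q) & ~(R & P)) | (~S & P)   (double negation)
= ((~Q | ~Q) & (~R | ~P)) | (~S & P)   (De Morgan)
= (~Q | ~Q | ~S) & (~Q | ~Q | P) & (~R | ~P | ~S) & (~R | ~P | P)   (distribute | over &)
= (~Q | ~S) & (~Q | P) & (~R | ~P | ~S)   (simplify)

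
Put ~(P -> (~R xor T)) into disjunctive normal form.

~(P -> (~R xor T))
≡ ~(~P | (~R xor T))   [eliminate ->]
≡ ~(~P | (~R & ~T) | (~~R & T))   [expand xor]
≡ ~~P & ~(~R & ~T) & ~(~~R & T)   [De Morgan]
≡ P & ~(~R & ~T) & ~(~~R & T)   [double negation]
≡ P & (~~R | ~~T) & ~(~~R & T)   [De Morgan]
≡ P & (R | ~~T) & ~(~~R & T)   [double negation]
≡ P & (R | T) & ~(~~R & T)   [double negation]
≡ P & (R | T) & (~~~R | ~T)   [De Morgan]
≡ P & (R | T) & (~R | ~T)   [double negation]
≡ (P & R & ~R) | (P & R & ~T) | (P & T & ~R) | (P & T & ~T)   [distribute & over |]
≡ (P & R & ~T) | (P & T & ~R)   [simplify]

(P & R & ~T) | (P & T & ~R)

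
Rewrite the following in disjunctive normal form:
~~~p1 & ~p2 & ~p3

~~~p1 & ~p2 & ~p3
≡ ~p1 & ~p2 & ~p3   [double negation]

~p1 & ~p2 & ~p3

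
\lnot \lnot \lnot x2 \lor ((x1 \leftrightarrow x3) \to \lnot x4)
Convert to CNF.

\lnot \lnot \lnot x2 \lor ((x1 \leftrightarrow x3) \to \lnot x4)
≡ \lnot \lnot \lnot x2 \lor \lnot (x1 \leftrightarrow x3) \lor \lnot x4   [eliminate \to]
≡ \lnot \lnot \lnot x2 \lor \lnot ((x1 \to x3) \land (x3 \to x1)) \lor \lnot x4   [eliminate \leftrightarrow]
≡ \lnot \lnot \lnot x2 \lor \lnot ((\lnot x1 \lor x3) \land (x3 \to x1)) \lor \lnot x4   [eliminate \to]
≡ \lnot \lnot \lnot x2 \lor \lnot ((\lnot x1 \lor x3) \land (\lnot x3 \lor x1)) \lor \lnot x4   [eliminate \to]
≡ \lnot x2 \lor \lnot ((\lnot x1 \lor x3) \land (\lnot x3 \lor x1)) \lor \lnot x4   [double negation]
≡ \lnot x2 \lor \lnot (\lnot x1 \lor x3) \lor \lnot (\lnot x3 \lor x1) \lor \lnot x4   [De Morgan]
≡ \lnot x2 \lor (\lnot \lnot x1 \land \lnot x3) \lor \lnot (\lnot x3 \lor x1) \lor \lnot x4   [De Morgan]
≡ \lnot x2 \lor (x1 \land \lnot x3) \lor \lnot (\lnot x3 \lor x1) \lor \lnot x4   [double negation]
≡ \lnot x2 \lor (x1 \land \lnot x3) \lor (\lnot \lnot x3 \land \lnot x1) \lor \lnot x4   [De Morgan]
≡ \lnot x2 \lor (x1 \land \lnot x3) \lor (x3 \land \lnot x1) \lor \lnot x4   [double negation]
≡ (\lnot x2 \lor x1 \lor x3 \lor \lnot x4) \land (\lnot x2 \lor x1 \lor \lnot x1 \lor \lnot x4) \land (\lnot x2 \lor \lnot x3 \lor x3 \lor \lnot x4) \land (\lnot x2 \lor \lnot x3 \lor \lnot x1 \lor \lnot x4)   [distribute \lor over \land]
≡ (\lnot x2 \lor x1 \lor x3 \lor \lnot x4) \land (\lnot x2 \lor \lnot x3 \lor \lnot x1 \lor \lnot x4)   [simplify]

(\lnot x2 \lor x1 \lor x3 \lor \lnot x4) \land (\lnot x2 \lor \lnot x3 \lor \lnot x1 \lor \lnot x4)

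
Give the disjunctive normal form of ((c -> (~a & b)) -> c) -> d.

~c | d

((c -> (~a & b)) -> c) -> d
≡ ~((c -> (~a & b)) -> c) | d   [eliminate ->]
≡ ~(~(c -> (~a & b)) | c) | d   [eliminate ->]
≡ ~(~(~c | (~a & b)) | c) | d   [eliminate ->]
≡ (~~(~c | (~a & b)) & ~c) | d   [De Morgan]
≡ ((~c | (~a & b)) & ~c) | d   [double negation]
≡ (~c & ~c) | (~a & b & ~c) | d   [distribute & over |]
≡ ~c | d   [simplify]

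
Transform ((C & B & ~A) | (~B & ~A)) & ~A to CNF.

((C & B & ~A) | (~B & ~A)) & ~A
⇔ (C | ~B) & (C | ~A) & (B | ~B) & (B | ~A) & (~A | ~B) & (~A | ~A) & ~A   — distribute | over &
⇔ (C | ~B) & ~A   — simplify

(C | ~B) & ~A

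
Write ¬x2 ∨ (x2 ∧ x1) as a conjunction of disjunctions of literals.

¬x2 ∨ (x2 ∧ x1)
≡ (¬x2 ∨ x2) ∧ (¬x2 ∨ x1)
≡ ¬x2 ∨ x1

¬x2 ∨ x1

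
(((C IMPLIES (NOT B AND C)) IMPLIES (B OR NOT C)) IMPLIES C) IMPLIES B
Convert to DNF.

(((C IMPLIES (NOT B AND C)) IMPLIES (B OR NOT C)) IMPLIES C) IMPLIES B
≡ NOT (((C IMPLIES (NOT B AND C)) IMPLIES (B OR NOT C)) IMPLIES C) OR B   [eliminate IMPLIES]
≡ NOT (NOT ((C IMPLIES (NOT B AND C)) IMPLIES (B OR NOT C)) OR C) OR B   [eliminate IMPLIES]
≡ NOT (NOT (NOT (C IMPLIES (NOT B AND C)) OR B OR NOT C) OR C) OR B   [eliminate IMPLIES]
≡ NOT (NOT (NOT (NOT C OR (NOT B AND C)) OR B OR NOT C) OR C) OR B   [eliminate IMPLIES]
≡ (NOT NOT (NOT (NOT C OR (NOT B AND C)) OR B OR NOT C) AND NOT C) OR B   [De Morgan]
≡ ((NOT (NOT C OR (NOT B AND C)) OR B OR NOT C) AND NOT C) OR B   [double negation]
≡ (((NOT NOT C AND NOT (NOT B AND C)) OR B OR NOT C) AND NOT C) OR B   [De Morgan]
≡ (((C AND NOT (NOT B AND C)) OR B OR NOT C) AND NOT C) OR B   [double negation]
≡ (((C AND (NOT NOT B OR NOT C)) OR B OR NOT C) AND NOT C) OR B   [De Morgan]
≡ (((C AND (B OR NOT C)) OR B OR NOT C) AND NOT C) OR B   [double negation]
≡ (C AND B AND NOT C) OR (C AND NOT C AND NOT C) OR (B AND NOT C) OR (NOT C AND NOT C) OR B   [distribute AND over OR]
≡ NOT C OR B   [simplify]

NOT C OR B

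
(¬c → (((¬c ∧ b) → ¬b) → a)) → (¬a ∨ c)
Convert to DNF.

(¬c → (((¬c ∧ b) → ¬b) → a)) → (¬a ∨ c)
≡ ¬(¬c → (((¬c ∧ b) → ¬b) → a)) ∨ ¬a ∨ c   [eliminate →]
≡ ¬(¬¬c ∨ (((¬c ∧ b) → ¬b) → a)) ∨ ¬a ∨ c   [eliminate →]
≡ ¬(¬¬c ∨ ¬((¬c ∧ b) → ¬b) ∨ a) ∨ ¬a ∨ c   [eliminate →]
≡ ¬(¬¬c ∨ ¬(¬(¬c ∧ b) ∨ ¬b) ∨ a) ∨ ¬a ∨ c   [eliminate →]
≡ (¬¬¬c ∧ ¬¬(¬(¬c ∧ b) ∨ ¬b) ∧ ¬a) ∨ ¬a ∨ c   [De Morgan]
≡ (¬c ∧ ¬¬(¬(¬c ∧ b) ∨ ¬b) ∧ ¬a) ∨ ¬a ∨ c   [double negation]
≡ (¬c ∧ (¬(¬c ∧ b) ∨ ¬b) ∧ ¬a) ∨ ¬a ∨ c   [double negation]
≡ (¬c ∧ (¬¬c ∨ ¬b ∨ ¬b) ∧ ¬a) ∨ ¬a ∨ c   [De Morgan]
≡ (¬c ∧ (c ∨ ¬b ∨ ¬b) ∧ ¬a) ∨ ¬a ∨ c   [double negation]
≡ (¬c ∧ c ∧ ¬a) ∨ (¬c ∧ ¬b ∧ ¬a) ∨ (¬c ∧ ¬b ∧ ¬a) ∨ ¬a ∨ c   [distribute ∧ over ∨]
≡ ¬a ∨ c   [simplify]

¬a ∨ c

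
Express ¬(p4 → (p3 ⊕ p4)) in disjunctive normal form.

p4 ∧ p3

¬(p4 → (p3 ⊕ p4))
⇔ ¬(¬p4 ∨ (p3 ⊕ p4))   (eliminate →)
⇔ ¬(¬p4 ∨ (p3 ∧ ¬p4) ∨ (¬p3 ∧ p4))   (expand ⊕)
⇔ ¬¬p4 ∧ ¬(p3 ∧ ¬p4) ∧ ¬(¬p3 ∧ p4)   (De Morgan)
⇔ p4 ∧ ¬(p3 ∧ ¬p4) ∧ ¬(¬p3 ∧ p4)   (double negation)
⇔ p4 ∧ (¬p3 ∨ ¬¬p4) ∧ ¬(¬p3 ∧ p4)   (De Morgan)
⇔ p4 ∧ (¬p3 ∨ p4) ∧ ¬(¬p3 ∧ p4)   (double negation)
⇔ p4 ∧ (¬p3 ∨ p4) ∧ (¬¬p3 ∨ ¬p4)   (De Morgan)
⇔ p4 ∧ (¬p3 ∨ p4) ∧ (p3 ∨ ¬p4)   (double negation)
⇔ (p4 ∧ ¬p3 ∧ p3) ∨ (p4 ∧ ¬p3 ∧ ¬p4) ∨ (p4 ∧ p4 ∧ p3) ∨ (p4 ∧ p4 ∧ ¬p4)   (distribute ∧ over ∨)
⇔ p4 ∧ p3   (simplify)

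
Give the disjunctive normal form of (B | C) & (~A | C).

(B | C) & (~A | C)
= (B & ~A) | (B & C) | (C & ~A) | (C & C)   [distribute & over |]
= (B & ~A) | C   [simplify]

(B & ~A) | C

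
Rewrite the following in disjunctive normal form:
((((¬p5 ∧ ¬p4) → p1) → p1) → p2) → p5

((((¬p5 ∧ ¬p4) → p1) → p1) → p2) → p5
= ¬((((¬p5 ∧ ¬p4) → p1) → p1) → p2) ∨ p5   [eliminate →]
= ¬(¬(((¬p5 ∧ ¬p4) → p1) → p1) ∨ p2) ∨ p5   [eliminate →]
= ¬(¬(¬((¬p5 ∧ ¬p4) → p1) ∨ p1) ∨ p2) ∨ p5   [eliminate →]
= ¬(¬(¬(¬(¬p5 ∧ ¬p4) ∨ p1) ∨ p1) ∨ p2) ∨ p5   [eliminate →]
= (¬¬(¬(¬(¬p5 ∧ ¬p4) ∨ p1) ∨ p1) ∧ ¬p2) ∨ p5   [De Morgan]
= ((¬(¬(¬p5 ∧ ¬p4) ∨ p1) ∨ p1) ∧ ¬p2) ∨ p5   [double negation]
= (((¬¬(¬p5 ∧ ¬p4) ∧ ¬p1) ∨ p1) ∧ ¬p2) ∨ p5   [De Morgan]
= (((¬p5 ∧ ¬p4 ∧ ¬p1) ∨ p1) ∧ ¬p2) ∨ p5   [double negation]
= (¬p5 ∧ ¬p4 ∧ ¬p1 ∧ ¬p2) ∨ (p1 ∧ ¬p2) ∨ p5   [distribute ∧ over ∨]

(¬p5 ∧ ¬p4 ∧ ¬p1 ∧ ¬p2) ∨ (p1 ∧ ¬p2) ∨ p5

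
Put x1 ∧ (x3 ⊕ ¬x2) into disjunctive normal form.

x1 ∧ x3 ∧ x2 ∨ x1 ∧ ¬x3 ∧ ¬x2

x1 ∧ (x3 ⊕ ¬x2)
⇔ x1 ∧ (x3 ∧ ¬¬x2 ∨ ¬x3 ∧ ¬x2)   [expand ⊕]
⇔ x1 ∧ (x3 ∧ x2 ∨ ¬x3 ∧ ¬x2)   [double negation]
⇔ x1 ∧ x3 ∧ x2 ∨ x1 ∧ ¬x3 ∧ ¬x2   [distribute ∧ over ∨]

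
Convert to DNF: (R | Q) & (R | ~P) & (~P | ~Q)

(R | Q) & (R | ~P) & (~P | ~Q)
≡ (R & R & ~P) | (R & R & ~Q) | (R & ~P & ~P) | (R & ~P & ~Q) | (Q & R & ~P) | (Q & R & ~Q) | (Q & ~P & ~P) | (Q & ~P & ~Q)   (distribute & over |)
≡ (R & ~P) | (R & ~Q) | (Q & ~P)   (simplify)

(R & ~P) | (R & ~Q) | (Q & ~P)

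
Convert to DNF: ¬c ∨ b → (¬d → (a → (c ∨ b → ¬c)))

c ∧ ¬b ∨ d ∨ ¬a ∨ ¬c

¬c ∨ b → (¬d → (a → (c ∨ b → ¬c)))
≡ ¬(¬c ∨ b) ∨ (¬d → (a → (c ∨ b → ¬c)))   [eliminate →]
≡ ¬(¬c ∨ b) ∨ ¬¬d ∨ (a → (c ∨ b → ¬c))   [eliminate →]
≡ ¬(¬c ∨ b) ∨ ¬¬d ∨ ¬a ∨ (c ∨ b → ¬c)   [eliminate →]
≡ ¬(¬c ∨ b) ∨ ¬¬d ∨ ¬a ∨ ¬(c ∨ b) ∨ ¬c   [eliminate →]
≡ ¬¬c ∧ ¬b ∨ ¬¬d ∨ ¬a ∨ ¬(c ∨ b) ∨ ¬c   [De Morgan]
≡ c ∧ ¬b ∨ ¬¬d ∨ ¬a ∨ ¬(c ∨ b) ∨ ¬c   [double negation]
≡ c ∧ ¬b ∨ d ∨ ¬a ∨ ¬(c ∨ b) ∨ ¬c   [double negation]
≡ c ∧ ¬b ∨ d ∨ ¬a ∨ ¬c ∧ ¬b ∨ ¬c   [De Morgan]
≡ c ∧ ¬b ∨ d ∨ ¬a ∨ ¬c   [simplify]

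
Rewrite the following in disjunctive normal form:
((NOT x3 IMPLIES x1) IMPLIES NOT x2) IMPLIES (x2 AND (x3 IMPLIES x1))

((NOT x3 IMPLIES x1) IMPLIES NOT x2) IMPLIES (x2 AND (x3 IMPLIES x1))
= NOT ((NOT x3 IMPLIES x1) IMPLIES NOT x2) OR (x2 AND (x3 IMPLIES x1))   [eliminate IMPLIES]
= NOT (NOT (NOT x3 IMPLIES x1) OR NOT x2) OR (x2 AND (x3 IMPLIES x1))   [eliminate IMPLIES]
= NOT (NOT (NOT NOT x3 OR x1) OR NOT x2) OR (x2 AND (x3 IMPLIES x1))   [eliminate IMPLIES]
= NOT (NOT (NOT NOT x3 OR x1) OR NOT x2) OR (x2 AND (NOT x3 OR x1))   [eliminate IMPLIES]
= (NOT NOT (NOT NOT x3 OR x1) AND NOT NOT x2) OR (x2 AND (NOT x3 OR x1))   [De Morgan]
= ((NOT NOT x3 OR x1) AND NOT NOT x2) OR (x2 AND (NOT x3 OR x1))   [double negation]
= ((x3 OR x1) AND NOT NOT x2) OR (x2 AND (NOT x3 OR x1))   [double negation]
= ((x3 OR x1) AND x2) OR (x2 AND (NOT x3 OR x1))   [double negation]
= (x3 AND x2) OR (x1 AND x2) OR (x2 AND NOT x3) OR (x2 AND x1)   [distribute AND over OR]
= (x3 AND x2) OR (x1 AND x2) OR (x2 AND NOT x3)   [simplify]

(x3 AND x2) OR (x1 AND x2) OR (x2 AND NOT x3)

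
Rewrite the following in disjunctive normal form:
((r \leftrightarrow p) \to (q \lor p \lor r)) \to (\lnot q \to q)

(\lnot r \land \lnot p \land \lnot q) \lor q

((r \leftrightarrow p) \to (q \lor p \lor r)) \to (\lnot q \to q)
≡ \lnot ((r \leftrightarrow p) \to (q \lor p \lor r)) \lor (\lnot q \to q)   (eliminate \to)
≡ \lnot (\lnot (r \leftrightarrow p) \lor q \lor p \lor r) \lor (\lnot q \to q)   (eliminate \to)
≡ \lnot (\lnot ((r \to p) \land (p \to r)) \lor q \lor p \lor r) \lor (\lnot q \to q)   (eliminate \leftrightarrow)
≡ \lnot (\lnot ((\lnot r \lor p) \land (p \to r)) \lor q \lor p \lor r) \lor (\lnot q \to q)   (eliminate \to)
≡ \lnot (\lnot ((\lnot r \lor p) \land (\lnot p \lor r)) \lor q \lor p \lor r) \lor (\lnot q \to q)   (eliminate \to)
≡ \lnot (\lnot ((\lnot r \lor p) \land (\lnot p \lor r)) \lor q \lor p \lor r) \lor \lnot \lnot q \lor q   (eliminate \to)
≡ (\lnot \lnot ((\lnot r \lor p) \land (\lnot p \lor r)) \land \lnot q \land \lnot p \land \lnot r) \lor \lnot \lnot q \lor q   (De Morgan)
≡ ((\lnot r \lor p) \land (\lnot p \lor r) \land \lnot q \land \lnot p \land \lnot r) \lor \lnot \lnot q \lor q   (double negation)
≡ ((\lnot r \lor p) \land (\lnot p \lor r) \land \lnot q \land \lnot p \land \lnot r) \lor q \lor q   (double negation)
≡ (\lnot r \land \lnot p \land \lnot q \land \lnot p \land \lnot r) \lor (\lnot r \land r \land \lnot q \land \lnot p \land \lnot r) \lor (p \land \lnot p \land \lnot q \land \lnot p \land \lnot r) \lor (p \land r \land \lnot q \land \lnot p \land \lnot r) \lor q \lor q   (distribute \land over \lor)
≡ (\lnot r \land \lnot p \land \lnot q) \lor q   (simplify)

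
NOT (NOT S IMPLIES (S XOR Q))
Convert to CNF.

NOT S AND (NOT Q OR S)

NOT (NOT S IMPLIES (S XOR Q))
≡ NOT (NOT NOT S OR (S XOR Q))
≡ NOT (NOT NOT S OR ((S OR Q) AND NOT (S AND Q)))
≡ NOT NOT NOT S AND NOT ((S OR Q) AND NOT (S AND Q))
≡ NOT S AND NOT ((S OR Q) AND NOT (S AND Q))
≡ NOT S AND (NOT (S OR Q) OR NOT NOT (S AND Q))
≡ NOT S AND ((NOT S AND NOT Q) OR NOT NOT (S AND Q))
≡ NOT S AND ((NOT S AND NOT Q) OR (S AND Q))
≡ NOT S AND (NOT S OR S) AND (NOT S OR Q) AND (NOT Q OR S) AND (NOT Q OR Q)
≡ NOT S AND (NOT Q OR S)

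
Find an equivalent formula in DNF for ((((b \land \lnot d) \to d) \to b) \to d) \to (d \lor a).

((((b \land \lnot d) \to d) \to b) \to d) \to (d \lor a)
= \lnot ((((b \land \lnot d) \to d) \to b) \to d) \lor d \lor a   [eliminate \to]
= \lnot (\lnot (((b \land \lnot d) \to d) \to b) \lor d) \lor d \lor a   [eliminate \to]
= \lnot (\lnot (\lnot ((b \land \lnot d) \to d) \lor b) \lor d) \lor d \lor a   [eliminate \to]
= \lnot (\lnot (\lnot (\lnot (b \land \lnot d) \lor d) \lor b) \lor d) \lor d \lor a   [eliminate \to]
= (\lnot \lnot (\lnot (\lnot (b \land \lnot d) \lor d) \lor b) \land \lnot d) \lor d \lor a   [De Morgan]
= ((\lnot (\lnot (b \land \lnot d) \lor d) \lor b) \land \lnot d) \lor d \lor a   [double negation]
= (((\lnot \lnot (b \land \lnot d) \land \lnot d) \lor b) \land \lnot d) \lor d \lor a   [De Morgan]
= (((b \land \lnot d \land \lnot d) \lor b) \land \lnot d) \lor d \lor a   [double negation]
= (b \land \lnot d \land \lnot d \land \lnot d) \lor (b \land \lnot d) \lor d \lor a   [distribute \land over \lor]
= (b \land \lnot d) \lor d \lor a   [simplify]

(b \land \lnot d) \lor d \lor a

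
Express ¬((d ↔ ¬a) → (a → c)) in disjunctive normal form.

¬((d ↔ ¬a) → (a → c))
= ¬(¬(d ↔ ¬a) ∨ (a → c))   [eliminate →]
= ¬(¬((d → ¬a) ∧ (¬a → d)) ∨ (a → c))   [eliminate ↔]
= ¬(¬((¬d ∨ ¬a) ∧ (¬a → d)) ∨ (a → c))   [eliminate →]
= ¬(¬((¬d ∨ ¬a) ∧ (¬¬a ∨ d)) ∨ (a → c))   [eliminate →]
= ¬(¬((¬d ∨ ¬a) ∧ (¬¬a ∨ d)) ∨ ¬a ∨ c)   [eliminate →]
= ¬¬((¬d ∨ ¬a) ∧ (¬¬a ∨ d)) ∧ ¬¬a ∧ ¬c   [De Morgan]
= (¬d ∨ ¬a) ∧ (¬¬a ∨ d) ∧ ¬¬a ∧ ¬c   [double negation]
= (¬d ∨ ¬a) ∧ (a ∨ d) ∧ ¬¬a ∧ ¬c   [double negation]
= (¬d ∨ ¬a) ∧ (a ∨ d) ∧ a ∧ ¬c   [double negation]
= (¬d ∧ a ∧ a ∧ ¬c) ∨ (¬d ∧ d ∧ a ∧ ¬c) ∨ (¬a ∧ a ∧ a ∧ ¬c) ∨ (¬a ∧ d ∧ a ∧ ¬c)   [distribute ∧ over ∨]
= ¬d ∧ a ∧ ¬c   [simplify]

¬d ∧ a ∧ ¬c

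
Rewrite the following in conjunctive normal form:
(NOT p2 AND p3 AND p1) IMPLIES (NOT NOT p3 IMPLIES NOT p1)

(NOT p2 AND p3 AND p1) IMPLIES (NOT NOT p3 IMPLIES NOT p1)
≡ NOT (NOT p2 AND p3 AND p1) OR (NOT NOT p3 IMPLIES NOT p1)   [eliminate IMPLIES]
≡ NOT (NOT p2 AND p3 AND p1) OR NOT NOT NOT p3 OR NOT p1   [eliminate IMPLIES]
≡ NOT NOT p2 OR NOT p3 OR NOT p1 OR NOT NOT NOT p3 OR NOT p1   [De Morgan]
≡ p2 OR NOT p3 OR NOT p1 OR NOT NOT NOT p3 OR NOT p1   [double negation]
≡ p2 OR NOT p3 OR NOT p1 OR NOT p3 OR NOT p1   [double negation]
≡ p2 OR NOT p3 OR NOT p1   [simplify]

p2 OR NOT p3 OR NOT p1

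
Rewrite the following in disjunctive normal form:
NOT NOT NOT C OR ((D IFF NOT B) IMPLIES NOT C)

NOT NOT NOT C OR ((D IFF NOT B) IMPLIES NOT C)
= NOT NOT NOT C OR NOT (D IFF NOT B) OR NOT C   [eliminate IMPLIES]
= NOT NOT NOT C OR NOT ((D IMPLIES NOT B) AND (NOT B IMPLIES D)) OR NOT C   [eliminate IFF]
= NOT NOT NOT C OR NOT ((NOT D OR NOT B) AND (NOT B IMPLIES D)) OR NOT C   [eliminate IMPLIES]
= NOT NOT NOT C OR NOT ((NOT D OR NOT B) AND (NOT NOT B OR D)) OR NOT C   [eliminate IMPLIES]
= NOT C OR NOT ((NOT D OR NOT B) AND (NOT NOT B OR D)) OR NOT C   [double negation]
= NOT C OR NOT (NOT D OR NOT B) OR NOT (NOT NOT B OR D) OR NOT C   [De Morgan]
= NOT C OR (NOT NOT D AND NOT NOT B) OR NOT (NOT NOT B OR D) OR NOT C   [De Morgan]
= NOT C OR (D AND NOT NOT B) OR NOT (NOT NOT B OR D) OR NOT C   [double negation]
= NOT C OR (D AND B) OR NOT (NOT NOT B OR D) OR NOT C   [double negation]
= NOT C OR (D AND B) OR (NOT NOT NOT B AND NOT D) OR NOT C   [De Morgan]
= NOT C OR (D AND B) OR (NOT B AND NOT D) OR NOT C   [double negation]
= NOT C OR (D AND B) OR (NOT B AND NOT D)   [simplify]

NOT C OR (D AND B) OR (NOT B AND NOT D)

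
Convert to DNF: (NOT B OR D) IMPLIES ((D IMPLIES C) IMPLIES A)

(B AND NOT D) OR (D AND NOT C) OR A

(NOT B OR D) IMPLIES ((D IMPLIES C) IMPLIES A)
≡ NOT (NOT B OR D) OR ((D IMPLIES C) IMPLIES A)   [eliminate IMPLIES]
≡ NOT (NOT B OR D) OR NOT (D IMPLIES C) OR A   [eliminate IMPLIES]
≡ NOT (NOT B OR D) OR NOT (NOT D OR C) OR A   [eliminate IMPLIES]
≡ (NOT NOT B AND NOT D) OR NOT (NOT D OR C) OR A   [De Morgan]
≡ (B AND NOT D) OR NOT (NOT D OR C) OR A   [double negation]
≡ (B AND NOT D) OR (NOT NOT D AND NOT C) OR A   [De Morgan]
≡ (B AND NOT D) OR (D AND NOT C) OR A   [double negation]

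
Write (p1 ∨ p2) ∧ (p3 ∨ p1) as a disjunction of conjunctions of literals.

(p1 ∨ p2) ∧ (p3 ∨ p1)
⇔ (p1 ∧ p3) ∨ (p1 ∧ p1) ∨ (p2 ∧ p3) ∨ (p2 ∧ p1)
⇔ p1 ∨ (p2 ∧ p3)

p1 ∨ (p2 ∧ p3)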